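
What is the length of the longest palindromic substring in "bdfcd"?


Input: "bdfcd"
Checking substrings for palindromes:
  No multi-char palindromic substrings found
Longest palindromic substring: "b" with length 1

1


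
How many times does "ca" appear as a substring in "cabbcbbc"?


Searching for "ca" in "cabbcbbc"
Scanning each position:
  Position 0: "ca" => MATCH
  Position 1: "ab" => no
  Position 2: "bb" => no
  Position 3: "bc" => no
  Position 4: "cb" => no
  Position 5: "bb" => no
  Position 6: "bc" => no
Total occurrences: 1

1


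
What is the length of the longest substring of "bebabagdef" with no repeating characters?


Input: "bebabagdef"
Sliding window (track last position of each char):
  Position 0 ('b'): window [0,0] length 1 -- new best
  Position 1 ('e'): window [0,1] length 2 -- new best
  Position 2 ('b'): repeat (last at 0), move window start to 1
  Position 2 ('b'): window [1,2] length 2
  Position 3 ('a'): window [1,3] length 3 -- new best
  Position 4 ('b'): repeat (last at 2), move window start to 3
  Position 4 ('b'): window [3,4] length 2
  Position 5 ('a'): repeat (last at 3), move window start to 4
  Position 5 ('a'): window [4,5] length 2
  Position 6 ('g'): window [4,6] length 3
  Position 7 ('d'): window [4,7] length 4 -- new best
  Position 8 ('e'): window [4,8] length 5 -- new best
  Position 9 ('f'): window [4,9] length 6 -- new best
Longest substring with no repeats: "bagdef" with length 6

6


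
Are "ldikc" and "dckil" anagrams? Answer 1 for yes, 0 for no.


Strings: "ldikc", "dckil"
Sorted first:  cdikl
Sorted second: cdikl
Sorted forms match => anagrams

1


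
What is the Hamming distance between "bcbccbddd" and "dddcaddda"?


Comparing "bcbccbddd" and "dddcaddda" position by position:
  Position 0: 'b' vs 'd' => differ
  Position 1: 'c' vs 'd' => differ
  Position 2: 'b' vs 'd' => differ
  Position 3: 'c' vs 'c' => same
  Position 4: 'c' vs 'a' => differ
  Position 5: 'b' vs 'd' => differ
  Position 6: 'd' vs 'd' => same
  Position 7: 'd' vs 'd' => same
  Position 8: 'd' vs 'a' => differ
Total differences (Hamming distance): 6

6


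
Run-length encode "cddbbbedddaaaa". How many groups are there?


Input: cddbbbedddaaaa
Scanning for consecutive runs:
  Group 1: 'c' x 1 (positions 0-0)
  Group 2: 'd' x 2 (positions 1-2)
  Group 3: 'b' x 3 (positions 3-5)
  Group 4: 'e' x 1 (positions 6-6)
  Group 5: 'd' x 3 (positions 7-9)
  Group 6: 'a' x 4 (positions 10-13)
Total groups: 6

6


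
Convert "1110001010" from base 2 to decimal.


Input: "1110001010" in base 2
Positional expansion:
  Digit '1' (value 1) x 2^9 = 512
  Digit '1' (value 1) x 2^8 = 256
  Digit '1' (value 1) x 2^7 = 128
  Digit '0' (value 0) x 2^6 = 0
  Digit '0' (value 0) x 2^5 = 0
  Digit '0' (value 0) x 2^4 = 0
  Digit '1' (value 1) x 2^3 = 8
  Digit '0' (value 0) x 2^2 = 0
  Digit '1' (value 1) x 2^1 = 2
  Digit '0' (value 0) x 2^0 = 0
Sum = 906

906


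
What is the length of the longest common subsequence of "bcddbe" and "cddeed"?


LCS of "bcddbe" and "cddeed"
DP table:
           c    d    d    e    e    d
      0    0    0    0    0    0    0
  b   0    0    0    0    0    0    0
  c   0    1    1    1    1    1    1
  d   0    1    2    2    2    2    2
  d   0    1    2    3    3    3    3
  b   0    1    2    3    3    3    3
  e   0    1    2    3    4    4    4
LCS length = dp[6][6] = 4

4


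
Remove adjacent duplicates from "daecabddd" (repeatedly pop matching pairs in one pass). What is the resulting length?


Input: daecabddd
Stack-based adjacent duplicate removal:
  Read 'd': push. Stack: d
  Read 'a': push. Stack: da
  Read 'e': push. Stack: dae
  Read 'c': push. Stack: daec
  Read 'a': push. Stack: daeca
  Read 'b': push. Stack: daecab
  Read 'd': push. Stack: daecabd
  Read 'd': matches stack top 'd' => pop. Stack: daecab
  Read 'd': push. Stack: daecabd
Final stack: "daecabd" (length 7)

7


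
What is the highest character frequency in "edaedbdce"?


Input: edaedbdce
Character counts:
  'a': 1
  'b': 1
  'c': 1
  'd': 3
  'e': 3
Maximum frequency: 3

3


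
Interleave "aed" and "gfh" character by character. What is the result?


Interleaving "aed" and "gfh":
  Position 0: 'a' from first, 'g' from second => "ag"
  Position 1: 'e' from first, 'f' from second => "ef"
  Position 2: 'd' from first, 'h' from second => "dh"
Result: agefdh

agefdh


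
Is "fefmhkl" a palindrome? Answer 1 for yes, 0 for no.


Input: fefmhkl
Reversed: lkhmfef
  Compare pos 0 ('f') with pos 6 ('l'): MISMATCH
  Compare pos 1 ('e') with pos 5 ('k'): MISMATCH
  Compare pos 2 ('f') with pos 4 ('h'): MISMATCH
Result: not a palindrome

0


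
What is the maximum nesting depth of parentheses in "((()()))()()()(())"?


Input: "((()()))()()()(())"
Tracking depth:
  Position 0 '(': depth becomes 1
  Position 1 '(': depth becomes 2
  Position 2 '(': depth becomes 3
  Position 3 ')': depth becomes 2
  Position 4 '(': depth becomes 3
  Position 5 ')': depth becomes 2
  Position 6 ')': depth becomes 1
  Position 7 ')': depth becomes 0
  Position 8 '(': depth becomes 1
  Position 9 ')': depth becomes 0
  Position 10 '(': depth becomes 1
  Position 11 ')': depth becomes 0
  Position 12 '(': depth becomes 1
  Position 13 ')': depth becomes 0
  Position 14 '(': depth becomes 1
  Position 15 '(': depth becomes 2
  Position 16 ')': depth becomes 1
  Position 17 ')': depth becomes 0
Maximum depth reached: 3

3


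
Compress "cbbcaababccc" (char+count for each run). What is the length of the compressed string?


Input: cbbcaababccc
Runs:
  'c' x 1 => "c1"
  'b' x 2 => "b2"
  'c' x 1 => "c1"
  'a' x 2 => "a2"
  'b' x 1 => "b1"
  'a' x 1 => "a1"
  'b' x 1 => "b1"
  'c' x 3 => "c3"
Compressed: "c1b2c1a2b1a1b1c3"
Compressed length: 16

16


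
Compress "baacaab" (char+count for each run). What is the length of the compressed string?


Input: baacaab
Runs:
  'b' x 1 => "b1"
  'a' x 2 => "a2"
  'c' x 1 => "c1"
  'a' x 2 => "a2"
  'b' x 1 => "b1"
Compressed: "b1a2c1a2b1"
Compressed length: 10

10


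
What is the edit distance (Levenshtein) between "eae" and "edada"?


Computing edit distance: "eae" -> "edada"
DP table:
           e    d    a    d    a
      0    1    2    3    4    5
  e   1    0    1    2    3    4
  a   2    1    1    1    2    3
  e   3    2    2    2    2    3
Edit distance = dp[3][5] = 3

3


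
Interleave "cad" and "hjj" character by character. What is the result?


Interleaving "cad" and "hjj":
  Position 0: 'c' from first, 'h' from second => "ch"
  Position 1: 'a' from first, 'j' from second => "aj"
  Position 2: 'd' from first, 'j' from second => "dj"
Result: chajdj

chajdj


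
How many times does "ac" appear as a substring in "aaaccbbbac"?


Searching for "ac" in "aaaccbbbac"
Scanning each position:
  Position 0: "aa" => no
  Position 1: "aa" => no
  Position 2: "ac" => MATCH
  Position 3: "cc" => no
  Position 4: "cb" => no
  Position 5: "bb" => no
  Position 6: "bb" => no
  Position 7: "ba" => no
  Position 8: "ac" => MATCH
Total occurrences: 2

2


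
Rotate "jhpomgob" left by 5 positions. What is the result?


Input: "jhpomgob", rotate left by 5
First 5 characters: "jhpom"
Remaining characters: "gob"
Concatenate remaining + first: "gob" + "jhpom" = "gobjhpom"

gobjhpom


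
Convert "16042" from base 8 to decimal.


Input: "16042" in base 8
Positional expansion:
  Digit '1' (value 1) x 8^4 = 4096
  Digit '6' (value 6) x 8^3 = 3072
  Digit '0' (value 0) x 8^2 = 0
  Digit '4' (value 4) x 8^1 = 32
  Digit '2' (value 2) x 8^0 = 2
Sum = 7202

7202


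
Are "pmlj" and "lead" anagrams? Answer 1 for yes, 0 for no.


Strings: "pmlj", "lead"
Sorted first:  jlmp
Sorted second: adel
Differ at position 0: 'j' vs 'a' => not anagrams

0


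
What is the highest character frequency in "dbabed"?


Input: dbabed
Character counts:
  'a': 1
  'b': 2
  'd': 2
  'e': 1
Maximum frequency: 2

2


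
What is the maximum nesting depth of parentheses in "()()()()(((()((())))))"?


Input: "()()()()(((()((())))))"
Tracking depth:
  Position 0 '(': depth becomes 1
  Position 1 ')': depth becomes 0
  Position 2 '(': depth becomes 1
  Position 3 ')': depth becomes 0
  Position 4 '(': depth becomes 1
  Position 5 ')': depth becomes 0
  Position 6 '(': depth becomes 1
  Position 7 ')': depth becomes 0
  Position 8 '(': depth becomes 1
  Position 9 '(': depth becomes 2
  Position 10 '(': depth becomes 3
  Position 11 '(': depth becomes 4
  Position 12 ')': depth becomes 3
  Position 13 '(': depth becomes 4
  Position 14 '(': depth becomes 5
  Position 15 '(': depth becomes 6
  Position 16 ')': depth becomes 5
  Position 17 ')': depth becomes 4
  Position 18 ')': depth becomes 3
  Position 19 ')': depth becomes 2
  Position 20 ')': depth becomes 1
  Position 21 ')': depth becomes 0
Maximum depth reached: 6

6


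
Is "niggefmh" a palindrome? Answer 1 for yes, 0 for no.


Input: niggefmh
Reversed: hmfeggin
  Compare pos 0 ('n') with pos 7 ('h'): MISMATCH
  Compare pos 1 ('i') with pos 6 ('m'): MISMATCH
  Compare pos 2 ('g') with pos 5 ('f'): MISMATCH
  Compare pos 3 ('g') with pos 4 ('e'): MISMATCH
Result: not a palindrome

0


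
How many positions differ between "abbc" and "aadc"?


Comparing "abbc" and "aadc" position by position:
  Position 0: 'a' vs 'a' => same
  Position 1: 'b' vs 'a' => DIFFER
  Position 2: 'b' vs 'd' => DIFFER
  Position 3: 'c' vs 'c' => same
Positions that differ: 2

2


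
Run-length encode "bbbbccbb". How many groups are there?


Input: bbbbccbb
Scanning for consecutive runs:
  Group 1: 'b' x 4 (positions 0-3)
  Group 2: 'c' x 2 (positions 4-5)
  Group 3: 'b' x 2 (positions 6-7)
Total groups: 3

3


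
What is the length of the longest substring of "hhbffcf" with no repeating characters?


Input: "hhbffcf"
Sliding window (track last position of each char):
  Position 0 ('h'): window [0,0] length 1 -- new best
  Position 1 ('h'): repeat (last at 0), move window start to 1
  Position 1 ('h'): window [1,1] length 1
  Position 2 ('b'): window [1,2] length 2 -- new best
  Position 3 ('f'): window [1,3] length 3 -- new best
  Position 4 ('f'): repeat (last at 3), move window start to 4
  Position 4 ('f'): window [4,4] length 1
  Position 5 ('c'): window [4,5] length 2
  Position 6 ('f'): repeat (last at 4), move window start to 5
  Position 6 ('f'): window [5,6] length 2
Longest substring with no repeats: "hbf" with length 3

3


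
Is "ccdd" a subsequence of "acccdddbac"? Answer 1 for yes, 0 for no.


Check if "ccdd" is a subsequence of "acccdddbac"
Greedy scan:
  Position 0 ('a'): no match needed
  Position 1 ('c'): matches sub[0] = 'c'
  Position 2 ('c'): matches sub[1] = 'c'
  Position 3 ('c'): no match needed
  Position 4 ('d'): matches sub[2] = 'd'
  Position 5 ('d'): matches sub[3] = 'd'
  Position 6 ('d'): no match needed
  Position 7 ('b'): no match needed
  Position 8 ('a'): no match needed
  Position 9 ('c'): no match needed
All 4 characters matched => is a subsequence

1


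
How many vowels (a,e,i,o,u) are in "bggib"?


Input: bggib
Checking each character:
  'b' at position 0: consonant
  'g' at position 1: consonant
  'g' at position 2: consonant
  'i' at position 3: vowel (running total: 1)
  'b' at position 4: consonant
Total vowels: 1

1


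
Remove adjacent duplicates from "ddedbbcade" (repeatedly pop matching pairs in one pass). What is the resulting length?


Input: ddedbbcade
Stack-based adjacent duplicate removal:
  Read 'd': push. Stack: d
  Read 'd': matches stack top 'd' => pop. Stack: (empty)
  Read 'e': push. Stack: e
  Read 'd': push. Stack: ed
  Read 'b': push. Stack: edb
  Read 'b': matches stack top 'b' => pop. Stack: ed
  Read 'c': push. Stack: edc
  Read 'a': push. Stack: edca
  Read 'd': push. Stack: edcad
  Read 'e': push. Stack: edcade
Final stack: "edcade" (length 6)

6


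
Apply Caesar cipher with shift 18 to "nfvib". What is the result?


Caesar cipher: shift "nfvib" by 18
  'n' (pos 13) + 18 = pos 5 = 'f'
  'f' (pos 5) + 18 = pos 23 = 'x'
  'v' (pos 21) + 18 = pos 13 = 'n'
  'i' (pos 8) + 18 = pos 0 = 'a'
  'b' (pos 1) + 18 = pos 19 = 't'
Result: fxnat

fxnat


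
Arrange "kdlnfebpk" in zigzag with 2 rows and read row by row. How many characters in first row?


Zigzag "kdlnfebpk" into 2 rows:
Placing characters:
  'k' => row 0
  'd' => row 1
  'l' => row 0
  'n' => row 1
  'f' => row 0
  'e' => row 1
  'b' => row 0
  'p' => row 1
  'k' => row 0
Rows:
  Row 0: "klfbk"
  Row 1: "dnep"
First row length: 5

5


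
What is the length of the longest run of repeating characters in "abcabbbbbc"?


Input: "abcabbbbbc"
Scanning for longest run:
  Position 1 ('b'): new char, reset run to 1
  Position 2 ('c'): new char, reset run to 1
  Position 3 ('a'): new char, reset run to 1
  Position 4 ('b'): new char, reset run to 1
  Position 5 ('b'): continues run of 'b', length=2
  Position 6 ('b'): continues run of 'b', length=3
  Position 7 ('b'): continues run of 'b', length=4
  Position 8 ('b'): continues run of 'b', length=5
  Position 9 ('c'): new char, reset run to 1
Longest run: 'b' with length 5

5


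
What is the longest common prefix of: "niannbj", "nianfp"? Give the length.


Words: niannbj, nianfp
  Position 0: all 'n' => match
  Position 1: all 'i' => match
  Position 2: all 'a' => match
  Position 3: all 'n' => match
  Position 4: ('n', 'f') => mismatch, stop
LCP = "nian" (length 4)

4


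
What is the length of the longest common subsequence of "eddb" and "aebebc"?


LCS of "eddb" and "aebebc"
DP table:
           a    e    b    e    b    c
      0    0    0    0    0    0    0
  e   0    0    1    1    1    1    1
  d   0    0    1    1    1    1    1
  d   0    0    1    1    1    1    1
  b   0    0    1    2    2    2    2
LCS length = dp[4][6] = 2

2


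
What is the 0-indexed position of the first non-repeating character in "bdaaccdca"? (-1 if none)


Input: bdaaccdca
Character frequencies:
  'a': 3
  'b': 1
  'c': 3
  'd': 2
Scanning left to right for freq == 1:
  Position 0 ('b'): unique! => answer = 0

0


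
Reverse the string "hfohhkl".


Input: hfohhkl
Reading characters right to left:
  Position 6: 'l'
  Position 5: 'k'
  Position 4: 'h'
  Position 3: 'h'
  Position 2: 'o'
  Position 1: 'f'
  Position 0: 'h'
Reversed: lkhhofh

lkhhofh


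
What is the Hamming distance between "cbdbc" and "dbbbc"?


Comparing "cbdbc" and "dbbbc" position by position:
  Position 0: 'c' vs 'd' => differ
  Position 1: 'b' vs 'b' => same
  Position 2: 'd' vs 'b' => differ
  Position 3: 'b' vs 'b' => same
  Position 4: 'c' vs 'c' => same
Total differences (Hamming distance): 2

2


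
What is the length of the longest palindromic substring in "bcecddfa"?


Input: "bcecddfa"
Checking substrings for palindromes:
  [1:4] "cec" (len 3) => palindrome
  [4:6] "dd" (len 2) => palindrome
Longest palindromic substring: "cec" with length 3

3


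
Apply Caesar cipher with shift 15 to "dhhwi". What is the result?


Caesar cipher: shift "dhhwi" by 15
  'd' (pos 3) + 15 = pos 18 = 's'
  'h' (pos 7) + 15 = pos 22 = 'w'
  'h' (pos 7) + 15 = pos 22 = 'w'
  'w' (pos 22) + 15 = pos 11 = 'l'
  'i' (pos 8) + 15 = pos 23 = 'x'
Result: swwlx

swwlx


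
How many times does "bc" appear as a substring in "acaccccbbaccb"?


Searching for "bc" in "acaccccbbaccb"
Scanning each position:
  Position 0: "ac" => no
  Position 1: "ca" => no
  Position 2: "ac" => no
  Position 3: "cc" => no
  Position 4: "cc" => no
  Position 5: "cc" => no
  Position 6: "cb" => no
  Position 7: "bb" => no
  Position 8: "ba" => no
  Position 9: "ac" => no
  Position 10: "cc" => no
  Position 11: "cb" => no
Total occurrences: 0

0


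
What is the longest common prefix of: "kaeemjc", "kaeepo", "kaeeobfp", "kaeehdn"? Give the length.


Words: kaeemjc, kaeepo, kaeeobfp, kaeehdn
  Position 0: all 'k' => match
  Position 1: all 'a' => match
  Position 2: all 'e' => match
  Position 3: all 'e' => match
  Position 4: ('m', 'p', 'o', 'h') => mismatch, stop
LCP = "kaee" (length 4)

4


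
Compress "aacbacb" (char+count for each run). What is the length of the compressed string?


Input: aacbacb
Runs:
  'a' x 2 => "a2"
  'c' x 1 => "c1"
  'b' x 1 => "b1"
  'a' x 1 => "a1"
  'c' x 1 => "c1"
  'b' x 1 => "b1"
Compressed: "a2c1b1a1c1b1"
Compressed length: 12

12


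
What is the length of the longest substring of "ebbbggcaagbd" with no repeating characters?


Input: "ebbbggcaagbd"
Sliding window (track last position of each char):
  Position 0 ('e'): window [0,0] length 1 -- new best
  Position 1 ('b'): window [0,1] length 2 -- new best
  Position 2 ('b'): repeat (last at 1), move window start to 2
  Position 2 ('b'): window [2,2] length 1
  Position 3 ('b'): repeat (last at 2), move window start to 3
  Position 3 ('b'): window [3,3] length 1
  Position 4 ('g'): window [3,4] length 2
  Position 5 ('g'): repeat (last at 4), move window start to 5
  Position 5 ('g'): window [5,5] length 1
  Position 6 ('c'): window [5,6] length 2
  Position 7 ('a'): window [5,7] length 3 -- new best
  Position 8 ('a'): repeat (last at 7), move window start to 8
  Position 8 ('a'): window [8,8] length 1
  Position 9 ('g'): window [8,9] length 2
  Position 10 ('b'): window [8,10] length 3
  Position 11 ('d'): window [8,11] length 4 -- new best
Longest substring with no repeats: "agbd" with length 4

4


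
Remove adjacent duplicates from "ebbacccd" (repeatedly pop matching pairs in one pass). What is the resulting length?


Input: ebbacccd
Stack-based adjacent duplicate removal:
  Read 'e': push. Stack: e
  Read 'b': push. Stack: eb
  Read 'b': matches stack top 'b' => pop. Stack: e
  Read 'a': push. Stack: ea
  Read 'c': push. Stack: eac
  Read 'c': matches stack top 'c' => pop. Stack: ea
  Read 'c': push. Stack: eac
  Read 'd': push. Stack: eacd
Final stack: "eacd" (length 4)

4


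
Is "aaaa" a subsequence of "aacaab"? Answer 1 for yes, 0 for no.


Check if "aaaa" is a subsequence of "aacaab"
Greedy scan:
  Position 0 ('a'): matches sub[0] = 'a'
  Position 1 ('a'): matches sub[1] = 'a'
  Position 2 ('c'): no match needed
  Position 3 ('a'): matches sub[2] = 'a'
  Position 4 ('a'): matches sub[3] = 'a'
  Position 5 ('b'): no match needed
All 4 characters matched => is a subsequence

1


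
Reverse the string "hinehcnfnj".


Input: hinehcnfnj
Reading characters right to left:
  Position 9: 'j'
  Position 8: 'n'
  Position 7: 'f'
  Position 6: 'n'
  Position 5: 'c'
  Position 4: 'h'
  Position 3: 'e'
  Position 2: 'n'
  Position 1: 'i'
  Position 0: 'h'
Reversed: jnfnchenih

jnfnchenih


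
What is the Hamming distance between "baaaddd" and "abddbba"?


Comparing "baaaddd" and "abddbba" position by position:
  Position 0: 'b' vs 'a' => differ
  Position 1: 'a' vs 'b' => differ
  Position 2: 'a' vs 'd' => differ
  Position 3: 'a' vs 'd' => differ
  Position 4: 'd' vs 'b' => differ
  Position 5: 'd' vs 'b' => differ
  Position 6: 'd' vs 'a' => differ
Total differences (Hamming distance): 7

7


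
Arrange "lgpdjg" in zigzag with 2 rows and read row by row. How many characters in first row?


Zigzag "lgpdjg" into 2 rows:
Placing characters:
  'l' => row 0
  'g' => row 1
  'p' => row 0
  'd' => row 1
  'j' => row 0
  'g' => row 1
Rows:
  Row 0: "lpj"
  Row 1: "gdg"
First row length: 3

3


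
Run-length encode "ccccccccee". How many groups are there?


Input: ccccccccee
Scanning for consecutive runs:
  Group 1: 'c' x 8 (positions 0-7)
  Group 2: 'e' x 2 (positions 8-9)
Total groups: 2

2


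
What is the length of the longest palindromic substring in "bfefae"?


Input: "bfefae"
Checking substrings for palindromes:
  [1:4] "fef" (len 3) => palindrome
Longest palindromic substring: "fef" with length 3

3


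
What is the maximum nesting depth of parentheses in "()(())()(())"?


Input: "()(())()(())"
Tracking depth:
  Position 0 '(': depth becomes 1
  Position 1 ')': depth becomes 0
  Position 2 '(': depth becomes 1
  Position 3 '(': depth becomes 2
  Position 4 ')': depth becomes 1
  Position 5 ')': depth becomes 0
  Position 6 '(': depth becomes 1
  Position 7 ')': depth becomes 0
  Position 8 '(': depth becomes 1
  Position 9 '(': depth becomes 2
  Position 10 ')': depth becomes 1
  Position 11 ')': depth becomes 0
Maximum depth reached: 2

2


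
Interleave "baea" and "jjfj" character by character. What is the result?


Interleaving "baea" and "jjfj":
  Position 0: 'b' from first, 'j' from second => "bj"
  Position 1: 'a' from first, 'j' from second => "aj"
  Position 2: 'e' from first, 'f' from second => "ef"
  Position 3: 'a' from first, 'j' from second => "aj"
Result: bjajefaj

bjajefaj


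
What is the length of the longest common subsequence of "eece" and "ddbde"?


LCS of "eece" and "ddbde"
DP table:
           d    d    b    d    e
      0    0    0    0    0    0
  e   0    0    0    0    0    1
  e   0    0    0    0    0    1
  c   0    0    0    0    0    1
  e   0    0    0    0    0    1
LCS length = dp[4][5] = 1

1


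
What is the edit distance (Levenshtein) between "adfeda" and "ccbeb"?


Computing edit distance: "adfeda" -> "ccbeb"
DP table:
           c    c    b    e    b
      0    1    2    3    4    5
  a   1    1    2    3    4    5
  d   2    2    2    3    4    5
  f   3    3    3    3    4    5
  e   4    4    4    4    3    4
  d   5    5    5    5    4    4
  a   6    6    6    6    5    5
Edit distance = dp[6][5] = 5

5


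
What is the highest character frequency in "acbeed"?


Input: acbeed
Character counts:
  'a': 1
  'b': 1
  'c': 1
  'd': 1
  'e': 2
Maximum frequency: 2

2


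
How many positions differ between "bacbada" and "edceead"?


Comparing "bacbada" and "edceead" position by position:
  Position 0: 'b' vs 'e' => DIFFER
  Position 1: 'a' vs 'd' => DIFFER
  Position 2: 'c' vs 'c' => same
  Position 3: 'b' vs 'e' => DIFFER
  Position 4: 'a' vs 'e' => DIFFER
  Position 5: 'd' vs 'a' => DIFFER
  Position 6: 'a' vs 'd' => DIFFER
Positions that differ: 6

6


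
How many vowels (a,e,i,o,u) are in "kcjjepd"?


Input: kcjjepd
Checking each character:
  'k' at position 0: consonant
  'c' at position 1: consonant
  'j' at position 2: consonant
  'j' at position 3: consonant
  'e' at position 4: vowel (running total: 1)
  'p' at position 5: consonant
  'd' at position 6: consonant
Total vowels: 1

1


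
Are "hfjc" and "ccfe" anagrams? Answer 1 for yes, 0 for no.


Strings: "hfjc", "ccfe"
Sorted first:  cfhj
Sorted second: ccef
Differ at position 1: 'f' vs 'c' => not anagrams

0


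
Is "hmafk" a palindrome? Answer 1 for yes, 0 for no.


Input: hmafk
Reversed: kfamh
  Compare pos 0 ('h') with pos 4 ('k'): MISMATCH
  Compare pos 1 ('m') with pos 3 ('f'): MISMATCH
Result: not a palindrome

0


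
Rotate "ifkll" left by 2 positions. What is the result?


Input: "ifkll", rotate left by 2
First 2 characters: "if"
Remaining characters: "kll"
Concatenate remaining + first: "kll" + "if" = "kllif"

kllif


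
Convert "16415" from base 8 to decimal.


Input: "16415" in base 8
Positional expansion:
  Digit '1' (value 1) x 8^4 = 4096
  Digit '6' (value 6) x 8^3 = 3072
  Digit '4' (value 4) x 8^2 = 256
  Digit '1' (value 1) x 8^1 = 8
  Digit '5' (value 5) x 8^0 = 5
Sum = 7437

7437


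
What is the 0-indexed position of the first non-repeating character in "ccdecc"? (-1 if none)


Input: ccdecc
Character frequencies:
  'c': 4
  'd': 1
  'e': 1
Scanning left to right for freq == 1:
  Position 0 ('c'): freq=4, skip
  Position 1 ('c'): freq=4, skip
  Position 2 ('d'): unique! => answer = 2

2


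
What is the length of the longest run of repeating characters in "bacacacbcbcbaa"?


Input: "bacacacbcbcbaa"
Scanning for longest run:
  Position 1 ('a'): new char, reset run to 1
  Position 2 ('c'): new char, reset run to 1
  Position 3 ('a'): new char, reset run to 1
  Position 4 ('c'): new char, reset run to 1
  Position 5 ('a'): new char, reset run to 1
  Position 6 ('c'): new char, reset run to 1
  Position 7 ('b'): new char, reset run to 1
  Position 8 ('c'): new char, reset run to 1
  Position 9 ('b'): new char, reset run to 1
  Position 10 ('c'): new char, reset run to 1
  Position 11 ('b'): new char, reset run to 1
  Position 12 ('a'): new char, reset run to 1
  Position 13 ('a'): continues run of 'a', length=2
Longest run: 'a' with length 2

2


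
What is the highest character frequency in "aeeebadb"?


Input: aeeebadb
Character counts:
  'a': 2
  'b': 2
  'd': 1
  'e': 3
Maximum frequency: 3

3


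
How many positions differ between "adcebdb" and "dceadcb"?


Comparing "adcebdb" and "dceadcb" position by position:
  Position 0: 'a' vs 'd' => DIFFER
  Position 1: 'd' vs 'c' => DIFFER
  Position 2: 'c' vs 'e' => DIFFER
  Position 3: 'e' vs 'a' => DIFFER
  Position 4: 'b' vs 'd' => DIFFER
  Position 5: 'd' vs 'c' => DIFFER
  Position 6: 'b' vs 'b' => same
Positions that differ: 6

6


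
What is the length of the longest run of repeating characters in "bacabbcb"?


Input: "bacabbcb"
Scanning for longest run:
  Position 1 ('a'): new char, reset run to 1
  Position 2 ('c'): new char, reset run to 1
  Position 3 ('a'): new char, reset run to 1
  Position 4 ('b'): new char, reset run to 1
  Position 5 ('b'): continues run of 'b', length=2
  Position 6 ('c'): new char, reset run to 1
  Position 7 ('b'): new char, reset run to 1
Longest run: 'b' with length 2

2


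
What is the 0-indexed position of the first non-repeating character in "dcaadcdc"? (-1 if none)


Input: dcaadcdc
Character frequencies:
  'a': 2
  'c': 3
  'd': 3
Scanning left to right for freq == 1:
  Position 0 ('d'): freq=3, skip
  Position 1 ('c'): freq=3, skip
  Position 2 ('a'): freq=2, skip
  Position 3 ('a'): freq=2, skip
  Position 4 ('d'): freq=3, skip
  Position 5 ('c'): freq=3, skip
  Position 6 ('d'): freq=3, skip
  Position 7 ('c'): freq=3, skip
  No unique character found => answer = -1

-1


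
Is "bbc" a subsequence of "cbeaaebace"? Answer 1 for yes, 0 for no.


Check if "bbc" is a subsequence of "cbeaaebace"
Greedy scan:
  Position 0 ('c'): no match needed
  Position 1 ('b'): matches sub[0] = 'b'
  Position 2 ('e'): no match needed
  Position 3 ('a'): no match needed
  Position 4 ('a'): no match needed
  Position 5 ('e'): no match needed
  Position 6 ('b'): matches sub[1] = 'b'
  Position 7 ('a'): no match needed
  Position 8 ('c'): matches sub[2] = 'c'
  Position 9 ('e'): no match needed
All 3 characters matched => is a subsequence

1


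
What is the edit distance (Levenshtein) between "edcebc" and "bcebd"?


Computing edit distance: "edcebc" -> "bcebd"
DP table:
           b    c    e    b    d
      0    1    2    3    4    5
  e   1    1    2    2    3    4
  d   2    2    2    3    3    3
  c   3    3    2    3    4    4
  e   4    4    3    2    3    4
  b   5    4    4    3    2    3
  c   6    5    4    4    3    3
Edit distance = dp[6][5] = 3

3


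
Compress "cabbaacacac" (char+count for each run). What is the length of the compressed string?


Input: cabbaacacac
Runs:
  'c' x 1 => "c1"
  'a' x 1 => "a1"
  'b' x 2 => "b2"
  'a' x 2 => "a2"
  'c' x 1 => "c1"
  'a' x 1 => "a1"
  'c' x 1 => "c1"
  'a' x 1 => "a1"
  'c' x 1 => "c1"
Compressed: "c1a1b2a2c1a1c1a1c1"
Compressed length: 18

18


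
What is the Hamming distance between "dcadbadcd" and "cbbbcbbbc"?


Comparing "dcadbadcd" and "cbbbcbbbc" position by position:
  Position 0: 'd' vs 'c' => differ
  Position 1: 'c' vs 'b' => differ
  Position 2: 'a' vs 'b' => differ
  Position 3: 'd' vs 'b' => differ
  Position 4: 'b' vs 'c' => differ
  Position 5: 'a' vs 'b' => differ
  Position 6: 'd' vs 'b' => differ
  Position 7: 'c' vs 'b' => differ
  Position 8: 'd' vs 'c' => differ
Total differences (Hamming distance): 9

9


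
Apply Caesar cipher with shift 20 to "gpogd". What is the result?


Caesar cipher: shift "gpogd" by 20
  'g' (pos 6) + 20 = pos 0 = 'a'
  'p' (pos 15) + 20 = pos 9 = 'j'
  'o' (pos 14) + 20 = pos 8 = 'i'
  'g' (pos 6) + 20 = pos 0 = 'a'
  'd' (pos 3) + 20 = pos 23 = 'x'
Result: ajiax

ajiax


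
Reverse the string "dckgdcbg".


Input: dckgdcbg
Reading characters right to left:
  Position 7: 'g'
  Position 6: 'b'
  Position 5: 'c'
  Position 4: 'd'
  Position 3: 'g'
  Position 2: 'k'
  Position 1: 'c'
  Position 0: 'd'
Reversed: gbcdgkcd

gbcdgkcd


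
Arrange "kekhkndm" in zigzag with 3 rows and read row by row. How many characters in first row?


Zigzag "kekhkndm" into 3 rows:
Placing characters:
  'k' => row 0
  'e' => row 1
  'k' => row 2
  'h' => row 1
  'k' => row 0
  'n' => row 1
  'd' => row 2
  'm' => row 1
Rows:
  Row 0: "kk"
  Row 1: "ehnm"
  Row 2: "kd"
First row length: 2

2


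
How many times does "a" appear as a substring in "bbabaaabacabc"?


Searching for "a" in "bbabaaabacabc"
Scanning each position:
  Position 0: "b" => no
  Position 1: "b" => no
  Position 2: "a" => MATCH
  Position 3: "b" => no
  Position 4: "a" => MATCH
  Position 5: "a" => MATCH
  Position 6: "a" => MATCH
  Position 7: "b" => no
  Position 8: "a" => MATCH
  Position 9: "c" => no
  Position 10: "a" => MATCH
  Position 11: "b" => no
  Position 12: "c" => no
Total occurrences: 6

6


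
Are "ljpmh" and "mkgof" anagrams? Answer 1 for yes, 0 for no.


Strings: "ljpmh", "mkgof"
Sorted first:  hjlmp
Sorted second: fgkmo
Differ at position 0: 'h' vs 'f' => not anagrams

0


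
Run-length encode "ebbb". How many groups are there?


Input: ebbb
Scanning for consecutive runs:
  Group 1: 'e' x 1 (positions 0-0)
  Group 2: 'b' x 3 (positions 1-3)
Total groups: 2

2


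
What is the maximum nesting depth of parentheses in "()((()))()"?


Input: "()((()))()"
Tracking depth:
  Position 0 '(': depth becomes 1
  Position 1 ')': depth becomes 0
  Position 2 '(': depth becomes 1
  Position 3 '(': depth becomes 2
  Position 4 '(': depth becomes 3
  Position 5 ')': depth becomes 2
  Position 6 ')': depth becomes 1
  Position 7 ')': depth becomes 0
  Position 8 '(': depth becomes 1
  Position 9 ')': depth becomes 0
Maximum depth reached: 3

3


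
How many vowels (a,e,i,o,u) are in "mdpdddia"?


Input: mdpdddia
Checking each character:
  'm' at position 0: consonant
  'd' at position 1: consonant
  'p' at position 2: consonant
  'd' at position 3: consonant
  'd' at position 4: consonant
  'd' at position 5: consonant
  'i' at position 6: vowel (running total: 1)
  'a' at position 7: vowel (running total: 2)
Total vowels: 2

2


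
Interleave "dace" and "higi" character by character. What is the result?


Interleaving "dace" and "higi":
  Position 0: 'd' from first, 'h' from second => "dh"
  Position 1: 'a' from first, 'i' from second => "ai"
  Position 2: 'c' from first, 'g' from second => "cg"
  Position 3: 'e' from first, 'i' from second => "ei"
Result: dhaicgei

dhaicgei


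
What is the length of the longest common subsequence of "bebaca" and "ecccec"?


LCS of "bebaca" and "ecccec"
DP table:
           e    c    c    c    e    c
      0    0    0    0    0    0    0
  b   0    0    0    0    0    0    0
  e   0    1    1    1    1    1    1
  b   0    1    1    1    1    1    1
  a   0    1    1    1    1    1    1
  c   0    1    2    2    2    2    2
  a   0    1    2    2    2    2    2
LCS length = dp[6][6] = 2

2


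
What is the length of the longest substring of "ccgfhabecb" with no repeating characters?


Input: "ccgfhabecb"
Sliding window (track last position of each char):
  Position 0 ('c'): window [0,0] length 1 -- new best
  Position 1 ('c'): repeat (last at 0), move window start to 1
  Position 1 ('c'): window [1,1] length 1
  Position 2 ('g'): window [1,2] length 2 -- new best
  Position 3 ('f'): window [1,3] length 3 -- new best
  Position 4 ('h'): window [1,4] length 4 -- new best
  Position 5 ('a'): window [1,5] length 5 -- new best
  Position 6 ('b'): window [1,6] length 6 -- new best
  Position 7 ('e'): window [1,7] length 7 -- new best
  Position 8 ('c'): repeat (last at 1), move window start to 2
  Position 8 ('c'): window [2,8] length 7
  Position 9 ('b'): repeat (last at 6), move window start to 7
  Position 9 ('b'): window [7,9] length 3
Longest substring with no repeats: "cgfhabe" with length 7

7


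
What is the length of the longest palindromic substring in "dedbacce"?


Input: "dedbacce"
Checking substrings for palindromes:
  [0:3] "ded" (len 3) => palindrome
  [5:7] "cc" (len 2) => palindrome
Longest palindromic substring: "ded" with length 3

3


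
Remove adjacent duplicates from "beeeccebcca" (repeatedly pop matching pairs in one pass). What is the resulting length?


Input: beeeccebcca
Stack-based adjacent duplicate removal:
  Read 'b': push. Stack: b
  Read 'e': push. Stack: be
  Read 'e': matches stack top 'e' => pop. Stack: b
  Read 'e': push. Stack: be
  Read 'c': push. Stack: bec
  Read 'c': matches stack top 'c' => pop. Stack: be
  Read 'e': matches stack top 'e' => pop. Stack: b
  Read 'b': matches stack top 'b' => pop. Stack: (empty)
  Read 'c': push. Stack: c
  Read 'c': matches stack top 'c' => pop. Stack: (empty)
  Read 'a': push. Stack: a
Final stack: "a" (length 1)

1


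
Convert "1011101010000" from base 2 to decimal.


Input: "1011101010000" in base 2
Positional expansion:
  Digit '1' (value 1) x 2^12 = 4096
  Digit '0' (value 0) x 2^11 = 0
  Digit '1' (value 1) x 2^10 = 1024
  Digit '1' (value 1) x 2^9 = 512
  Digit '1' (value 1) x 2^8 = 256
  Digit '0' (value 0) x 2^7 = 0
  Digit '1' (value 1) x 2^6 = 64
  Digit '0' (value 0) x 2^5 = 0
  Digit '1' (value 1) x 2^4 = 16
  Digit '0' (value 0) x 2^3 = 0
  Digit '0' (value 0) x 2^2 = 0
  Digit '0' (value 0) x 2^1 = 0
  Digit '0' (value 0) x 2^0 = 0
Sum = 5968

5968


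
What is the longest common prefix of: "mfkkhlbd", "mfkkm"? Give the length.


Words: mfkkhlbd, mfkkm
  Position 0: all 'm' => match
  Position 1: all 'f' => match
  Position 2: all 'k' => match
  Position 3: all 'k' => match
  Position 4: ('h', 'm') => mismatch, stop
LCP = "mfkk" (length 4)

4


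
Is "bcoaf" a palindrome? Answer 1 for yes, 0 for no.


Input: bcoaf
Reversed: faocb
  Compare pos 0 ('b') with pos 4 ('f'): MISMATCH
  Compare pos 1 ('c') with pos 3 ('a'): MISMATCH
Result: not a palindrome

0


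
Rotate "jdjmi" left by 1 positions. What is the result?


Input: "jdjmi", rotate left by 1
First 1 characters: "j"
Remaining characters: "djmi"
Concatenate remaining + first: "djmi" + "j" = "djmij"

djmij


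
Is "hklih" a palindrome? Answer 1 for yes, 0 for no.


Input: hklih
Reversed: hilkh
  Compare pos 0 ('h') with pos 4 ('h'): match
  Compare pos 1 ('k') with pos 3 ('i'): MISMATCH
Result: not a palindrome

0


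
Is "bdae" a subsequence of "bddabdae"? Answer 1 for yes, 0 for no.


Check if "bdae" is a subsequence of "bddabdae"
Greedy scan:
  Position 0 ('b'): matches sub[0] = 'b'
  Position 1 ('d'): matches sub[1] = 'd'
  Position 2 ('d'): no match needed
  Position 3 ('a'): matches sub[2] = 'a'
  Position 4 ('b'): no match needed
  Position 5 ('d'): no match needed
  Position 6 ('a'): no match needed
  Position 7 ('e'): matches sub[3] = 'e'
All 4 characters matched => is a subsequence

1


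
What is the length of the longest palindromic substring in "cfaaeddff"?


Input: "cfaaeddff"
Checking substrings for palindromes:
  [2:4] "aa" (len 2) => palindrome
  [5:7] "dd" (len 2) => palindrome
  [7:9] "ff" (len 2) => palindrome
Longest palindromic substring: "aa" with length 2

2


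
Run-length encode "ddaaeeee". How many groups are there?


Input: ddaaeeee
Scanning for consecutive runs:
  Group 1: 'd' x 2 (positions 0-1)
  Group 2: 'a' x 2 (positions 2-3)
  Group 3: 'e' x 4 (positions 4-7)
Total groups: 3

3


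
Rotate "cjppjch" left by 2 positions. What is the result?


Input: "cjppjch", rotate left by 2
First 2 characters: "cj"
Remaining characters: "ppjch"
Concatenate remaining + first: "ppjch" + "cj" = "ppjchcj"

ppjchcj


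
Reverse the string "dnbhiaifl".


Input: dnbhiaifl
Reading characters right to left:
  Position 8: 'l'
  Position 7: 'f'
  Position 6: 'i'
  Position 5: 'a'
  Position 4: 'i'
  Position 3: 'h'
  Position 2: 'b'
  Position 1: 'n'
  Position 0: 'd'
Reversed: lfiaihbnd

lfiaihbnd


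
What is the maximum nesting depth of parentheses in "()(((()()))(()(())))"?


Input: "()(((()()))(()(())))"
Tracking depth:
  Position 0 '(': depth becomes 1
  Position 1 ')': depth becomes 0
  Position 2 '(': depth becomes 1
  Position 3 '(': depth becomes 2
  Position 4 '(': depth becomes 3
  Position 5 '(': depth becomes 4
  Position 6 ')': depth becomes 3
  Position 7 '(': depth becomes 4
  Position 8 ')': depth becomes 3
  Position 9 ')': depth becomes 2
  Position 10 ')': depth becomes 1
  Position 11 '(': depth becomes 2
  Position 12 '(': depth becomes 3
  Position 13 ')': depth becomes 2
  Position 14 '(': depth becomes 3
  Position 15 '(': depth becomes 4
  Position 16 ')': depth becomes 3
  Position 17 ')': depth becomes 2
  Position 18 ')': depth becomes 1
  Position 19 ')': depth becomes 0
Maximum depth reached: 4

4


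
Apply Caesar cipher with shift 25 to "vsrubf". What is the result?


Caesar cipher: shift "vsrubf" by 25
  'v' (pos 21) + 25 = pos 20 = 'u'
  's' (pos 18) + 25 = pos 17 = 'r'
  'r' (pos 17) + 25 = pos 16 = 'q'
  'u' (pos 20) + 25 = pos 19 = 't'
  'b' (pos 1) + 25 = pos 0 = 'a'
  'f' (pos 5) + 25 = pos 4 = 'e'
Result: urqtae

urqtae


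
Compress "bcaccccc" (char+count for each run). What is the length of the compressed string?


Input: bcaccccc
Runs:
  'b' x 1 => "b1"
  'c' x 1 => "c1"
  'a' x 1 => "a1"
  'c' x 5 => "c5"
Compressed: "b1c1a1c5"
Compressed length: 8

8


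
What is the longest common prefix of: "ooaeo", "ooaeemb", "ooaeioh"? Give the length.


Words: ooaeo, ooaeemb, ooaeioh
  Position 0: all 'o' => match
  Position 1: all 'o' => match
  Position 2: all 'a' => match
  Position 3: all 'e' => match
  Position 4: ('o', 'e', 'i') => mismatch, stop
LCP = "ooae" (length 4)

4


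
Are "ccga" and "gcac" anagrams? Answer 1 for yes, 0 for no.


Strings: "ccga", "gcac"
Sorted first:  accg
Sorted second: accg
Sorted forms match => anagrams

1


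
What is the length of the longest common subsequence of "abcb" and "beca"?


LCS of "abcb" and "beca"
DP table:
           b    e    c    a
      0    0    0    0    0
  a   0    0    0    0    1
  b   0    1    1    1    1
  c   0    1    1    2    2
  b   0    1    1    2    2
LCS length = dp[4][4] = 2

2


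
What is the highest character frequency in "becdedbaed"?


Input: becdedbaed
Character counts:
  'a': 1
  'b': 2
  'c': 1
  'd': 3
  'e': 3
Maximum frequency: 3

3


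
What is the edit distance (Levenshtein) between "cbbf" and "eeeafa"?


Computing edit distance: "cbbf" -> "eeeafa"
DP table:
           e    e    e    a    f    a
      0    1    2    3    4    5    6
  c   1    1    2    3    4    5    6
  b   2    2    2    3    4    5    6
  b   3    3    3    3    4    5    6
  f   4    4    4    4    4    4    5
Edit distance = dp[4][6] = 5

5


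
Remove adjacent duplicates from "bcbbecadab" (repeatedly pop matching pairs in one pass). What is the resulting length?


Input: bcbbecadab
Stack-based adjacent duplicate removal:
  Read 'b': push. Stack: b
  Read 'c': push. Stack: bc
  Read 'b': push. Stack: bcb
  Read 'b': matches stack top 'b' => pop. Stack: bc
  Read 'e': push. Stack: bce
  Read 'c': push. Stack: bcec
  Read 'a': push. Stack: bceca
  Read 'd': push. Stack: bcecad
  Read 'a': push. Stack: bcecada
  Read 'b': push. Stack: bcecadab
Final stack: "bcecadab" (length 8)

8


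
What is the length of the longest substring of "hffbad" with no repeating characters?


Input: "hffbad"
Sliding window (track last position of each char):
  Position 0 ('h'): window [0,0] length 1 -- new best
  Position 1 ('f'): window [0,1] length 2 -- new best
  Position 2 ('f'): repeat (last at 1), move window start to 2
  Position 2 ('f'): window [2,2] length 1
  Position 3 ('b'): window [2,3] length 2
  Position 4 ('a'): window [2,4] length 3 -- new best
  Position 5 ('d'): window [2,5] length 4 -- new best
Longest substring with no repeats: "fbad" with length 4

4
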